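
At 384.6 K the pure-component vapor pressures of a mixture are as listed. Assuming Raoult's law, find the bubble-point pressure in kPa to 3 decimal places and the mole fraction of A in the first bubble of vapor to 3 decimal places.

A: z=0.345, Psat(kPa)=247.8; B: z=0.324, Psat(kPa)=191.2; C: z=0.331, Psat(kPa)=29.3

Pbub = 157.138 kPa, y_A = 0.544

At the bubble point ψ → 0, so ΣzᵢKᵢ = 1 with Kᵢ = Pᵢˢᵃᵗ/P ⇒ P = ΣzᵢPᵢˢᵃᵗ.
P = 0.345·247.8 + 0.324·191.2 + 0.331·29.3 = 157.138 kPa
yᵢ = zᵢPᵢˢᵃᵗ/P ⇒ y_A = 0.345·247.8/157.138 = 0.544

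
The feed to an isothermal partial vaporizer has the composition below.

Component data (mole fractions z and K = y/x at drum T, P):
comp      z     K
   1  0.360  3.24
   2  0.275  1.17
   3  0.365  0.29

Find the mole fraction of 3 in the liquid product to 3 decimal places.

x_3 = 0.582

Let ψ = V/F and solve Σ zᵢ(Kᵢ−1)/(1+ψ(Kᵢ−1)) = 0.
Check two-phase: ΣzᵢKᵢ = 1.594 > 1 and Σzᵢ/Kᵢ = 1.605 > 1, so g(0) = 0.594 > 0 and g(1) = -0.605 < 0.
Iterate (Newton) starting at ψ = 0.5:
  ψ = 0.500: g = 0.0217, g' = -0.851 → ψ = 0.525
Converged at ψ = 0.525.
Compositions from xᵢ = zᵢ/(1+ψ(Kᵢ−1)), yᵢ = Kᵢxᵢ:
  1: x = 0.165, y = 0.536
  2: x = 0.252, y = 0.295
  3: x = 0.582, y = 0.169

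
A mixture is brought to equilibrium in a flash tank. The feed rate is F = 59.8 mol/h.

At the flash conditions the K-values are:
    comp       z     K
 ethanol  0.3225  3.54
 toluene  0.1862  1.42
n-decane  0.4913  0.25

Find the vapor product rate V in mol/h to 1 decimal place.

V = 21.0 mol/h

Newton–Raphson from β = 0.3:
  β = 0.3000: g = 0.05890, g' = -1.1562 → β = 0.3509
  β = 0.3509: g = 0.00114, g' = -1.1156 → β = 0.3520
Converged at β = 0.3520.
Then V = β·F = 0.3520·59.8 = 21.0 mol/h and L = F − V = 38.8 mol/h.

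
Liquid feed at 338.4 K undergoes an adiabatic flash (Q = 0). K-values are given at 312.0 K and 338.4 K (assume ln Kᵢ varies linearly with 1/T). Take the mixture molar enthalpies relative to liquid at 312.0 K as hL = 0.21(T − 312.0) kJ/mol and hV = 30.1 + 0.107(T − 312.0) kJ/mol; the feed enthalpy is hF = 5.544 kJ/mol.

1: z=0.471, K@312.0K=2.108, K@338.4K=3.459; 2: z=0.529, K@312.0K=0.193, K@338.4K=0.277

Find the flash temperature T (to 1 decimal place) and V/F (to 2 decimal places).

Adiabatic flash: solve Rachford–Rice at each trial T, then check hF = ψ·hV(T) + (1−ψ)·hL(T).
  T = 312.0 K: K = (2.108, 0.193), RR gives ψ = 0.106, H_out = 3.197 kJ/mol
  T = 338.4 K: K = (3.459, 0.277), RR gives ψ = 0.436, H_out = 17.491 kJ/mol
  T = 325.2 K: K = (2.728, 0.233), RR gives ψ = 0.308, H_out = 11.618 kJ/mol
  T = 318.6 K: K = (2.404, 0.212), RR gives ψ = 0.221, H_out = 7.898 kJ/mol
  T = 315.3 K: K = (2.253, 0.203), RR gives ψ = 0.168, H_out = 5.705 kJ/mol
  T = 313.6 K: K = (2.177, 0.198), RR gives ψ = 0.138, H_out = 4.458 kJ/mol
Linear interpolation between T = 313.6 (H_out = 4.458) and T = 315.3 (H_out = 5.705) on hF = 5.544 gives T ≈ 315.1 K, at which ψ = 0.16.

T = 315.1 K, V/F = 0.16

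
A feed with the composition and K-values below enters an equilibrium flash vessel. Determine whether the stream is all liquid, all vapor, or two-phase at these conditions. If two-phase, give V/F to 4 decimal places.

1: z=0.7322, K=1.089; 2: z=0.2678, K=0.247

all liquid

ΣzᵢKᵢ = 0.8635; Σzᵢ/Kᵢ = 1.7566.
Since ΣzᵢKᵢ < 1 the mixture is below its bubble point — single liquid phase.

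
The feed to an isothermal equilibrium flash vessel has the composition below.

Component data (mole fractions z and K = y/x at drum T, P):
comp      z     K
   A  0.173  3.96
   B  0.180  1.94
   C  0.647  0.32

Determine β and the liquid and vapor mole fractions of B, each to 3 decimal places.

Rachford–Rice: g(β) = Σ zᵢ(Kᵢ−1)/(1+β(Kᵢ−1)) = 0.
Feasibility: ΣzᵢKᵢ = 1.241, Σzᵢ/Kᵢ = 2.158 — both > 1, two phases present.
Newton–Raphson from β = 0.5:
  β = 0.500: g = -0.3450, g' = -1.007 → β = 0.157
  β = 0.157: g = 0.0041, g' = -1.201 → β = 0.161
Converged at β = 0.161.
Compositions from xᵢ = zᵢ/(1+β(Kᵢ−1)), yᵢ = Kᵢxᵢ:
  A: x = 0.117, y = 0.464
  B: x = 0.156, y = 0.303
  C: x = 0.726, y = 0.232

β = 0.161, x_B = 0.156, y_B = 0.303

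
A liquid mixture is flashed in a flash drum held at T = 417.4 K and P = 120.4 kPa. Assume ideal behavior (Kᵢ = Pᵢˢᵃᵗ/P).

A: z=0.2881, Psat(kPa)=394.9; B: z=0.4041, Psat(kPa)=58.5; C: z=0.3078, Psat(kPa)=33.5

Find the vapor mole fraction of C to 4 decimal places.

y_C = 0.0971

Raoult's law: Kᵢ = Pᵢˢᵃᵗ/P = Pᵢˢᵃᵗ/120.4.
  K_A = 394.9/120.4 = 3.279900, K_B = 58.5/120.4 = 0.485880, K_C = 33.5/120.4 = 0.278239
Material balance + equilibrium reduce to Σ zᵢ(Kᵢ−1)/(1+β(Kᵢ−1)) = 0.
g(0) = ΣzᵢKᵢ − 1 = 0.2269 and g(1) = 1 − Σzᵢ/Kᵢ = -1.0258, so a root lies in (0, 1).
Iterate (Newton) starting at β = 0.5:
  β = 0.5000: g = -0.32030, g' = -0.9131 → β = 0.1492
  β = 0.1492: g = 0.01613, g' = -1.1605 → β = 0.1631
  β = 0.1631: g = 0.00022, g' = -1.1290 → β = 0.1633
Converged at β = 0.1633.
Compositions from xᵢ = zᵢ/(1+β(Kᵢ−1)), yᵢ = Kᵢxᵢ:
  A: x = 0.2099, y = 0.6886
  B: x = 0.4411, y = 0.2143
  C: x = 0.3489, y = 0.0971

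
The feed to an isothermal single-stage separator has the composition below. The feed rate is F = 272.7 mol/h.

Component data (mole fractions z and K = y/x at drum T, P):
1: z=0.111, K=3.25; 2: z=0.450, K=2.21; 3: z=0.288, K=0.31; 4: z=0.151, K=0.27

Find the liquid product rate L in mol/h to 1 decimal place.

Newton–Raphson from V/F = 0.39:
  V/F = 0.390: g = 0.0770, g' = -0.877 → V/F = 0.478
  V/F = 0.478: g = -0.0003, g' = -0.890 → V/F = 0.477
Converged at V/F = 0.477.
Then V = V/F·F = 0.4774·272.7 = 130.2 mol/h and L = F − V = 142.5 mol/h.

L = 142.5 mol/h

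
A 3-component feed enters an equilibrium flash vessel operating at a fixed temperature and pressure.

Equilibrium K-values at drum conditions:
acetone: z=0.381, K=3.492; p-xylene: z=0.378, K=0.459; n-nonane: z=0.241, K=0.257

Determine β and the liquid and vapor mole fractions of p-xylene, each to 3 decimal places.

β = 0.362, x_p-xylene = 0.470, y_p-xylene = 0.216

Material balance + equilibrium reduce to Σ zᵢ(Kᵢ−1)/(1+β(Kᵢ−1)) = 0.
Feasibility: ΣzᵢKᵢ = 1.566, Σzᵢ/Kᵢ = 1.870 — both > 1, two phases present.
Iterate (Newton) starting at β = 0.32:
  β = 0.320: g = 0.0460, g' = -1.123 → β = 0.361
  β = 0.361: g = 0.0010, g' = -1.075 → β = 0.362
Converged at β = 0.362.
Compositions from xᵢ = zᵢ/(1+β(Kᵢ−1)), yᵢ = Kᵢxᵢ:
  acetone: x = 0.200, y = 0.700
  p-xylene: x = 0.470, y = 0.216
  n-nonane: x = 0.330, y = 0.085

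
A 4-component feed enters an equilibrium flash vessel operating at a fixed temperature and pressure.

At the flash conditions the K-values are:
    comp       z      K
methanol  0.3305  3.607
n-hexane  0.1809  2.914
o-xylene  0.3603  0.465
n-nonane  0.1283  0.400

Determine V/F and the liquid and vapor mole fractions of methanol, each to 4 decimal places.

Material balance + equilibrium reduce to Σ zᵢ(Kᵢ−1)/(1+V/F(Kᵢ−1)) = 0.
g(0) = ΣzᵢKᵢ − 1 = 0.9381 and g(1) = 1 − Σzᵢ/Kᵢ = -0.2493, so a root lies in (0, 1).
Newton iteration, V/F⁰ = 0.61:
  V/F = 0.6100: g = 0.08481, g' = -0.8180 → V/F = 0.7137
  V/F = 0.7137: g = 0.00110, g' = -0.8040 → V/F = 0.7150
Converged at V/F = 0.7150.
Compositions from xᵢ = zᵢ/(1+V/F(Kᵢ−1)), yᵢ = Kᵢxᵢ:
  methanol: x = 0.1154, y = 0.4162
  n-hexane: x = 0.0764, y = 0.2226
  o-xylene: x = 0.5835, y = 0.2713
  n-nonane: x = 0.2247, y = 0.0899

V/F = 0.7150, x_methanol = 0.1154, y_methanol = 0.4162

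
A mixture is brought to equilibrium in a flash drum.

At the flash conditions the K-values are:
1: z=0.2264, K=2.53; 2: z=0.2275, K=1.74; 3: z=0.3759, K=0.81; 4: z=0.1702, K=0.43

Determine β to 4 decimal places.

β = 0.7971

Rachford–Rice: g(β) = Σ zᵢ(Kᵢ−1)/(1+β(Kᵢ−1)) = 0.
Check two-phase: ΣzᵢKᵢ = 1.3463 > 1 and Σzᵢ/Kᵢ = 1.0801 > 1, so g(0) = 0.3463 > 0 and g(1) = -0.0801 < 0.
Iterate (Newton) starting at β = 0.5:
  β = 0.5000: g = 0.10454, g' = -0.3612 → β = 0.7894
  β = 0.7894: g = 0.00277, g' = -0.3599 → β = 0.7971
Converged at β = 0.7971.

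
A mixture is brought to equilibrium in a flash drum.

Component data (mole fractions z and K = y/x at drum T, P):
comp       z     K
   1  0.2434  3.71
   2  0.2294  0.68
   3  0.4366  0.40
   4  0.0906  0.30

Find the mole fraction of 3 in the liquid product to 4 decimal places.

x_3 = 0.4892

Newton iteration, V/F⁰ = 0.58:
  V/F = 0.5800: g = -0.34220, g' = -0.8012 → V/F = 0.1529
  V/F = 0.1529: g = 0.02974, g' = -1.1658 → V/F = 0.1784
  V/F = 0.1784: g = 0.00094, g' = -1.0937 → V/F = 0.1793
Converged at V/F = 0.1793.
Compositions from xᵢ = zᵢ/(1+V/F(Kᵢ−1)), yᵢ = Kᵢxᵢ:
  1: x = 0.1638, y = 0.6077
  2: x = 0.2434, y = 0.1655
  3: x = 0.4892, y = 0.1957
  4: x = 0.1036, y = 0.0311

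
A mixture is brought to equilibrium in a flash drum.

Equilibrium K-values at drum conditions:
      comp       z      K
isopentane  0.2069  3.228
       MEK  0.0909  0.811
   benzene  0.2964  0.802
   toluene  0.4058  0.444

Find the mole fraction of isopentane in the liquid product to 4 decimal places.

x_isopentane = 0.1478

Rachford–Rice: g(β) = Σ zᵢ(Kᵢ−1)/(1+β(Kᵢ−1)) = 0.
Check two-phase: ΣzᵢKᵢ = 1.1595 > 1 and Σzᵢ/Kᵢ = 1.4597 > 1, so g(0) = 0.1595 > 0 and g(1) = -0.4597 < 0.
Newton–Raphson from β = 0.5:
  β = 0.5000: g = -0.17855, g' = -0.4887 → β = 0.1347
  β = 0.1347: g = 0.03277, g' = -0.7699 → β = 0.1772
  β = 0.1772: g = 0.00159, g' = -0.6982 → β = 0.1795
Converged at β = 0.1795.
Compositions from xᵢ = zᵢ/(1+β(Kᵢ−1)), yᵢ = Kᵢxᵢ:
  isopentane: x = 0.1478, y = 0.4771
  MEK: x = 0.0941, y = 0.0763
  benzene: x = 0.3073, y = 0.2465
  toluene: x = 0.4508, y = 0.2002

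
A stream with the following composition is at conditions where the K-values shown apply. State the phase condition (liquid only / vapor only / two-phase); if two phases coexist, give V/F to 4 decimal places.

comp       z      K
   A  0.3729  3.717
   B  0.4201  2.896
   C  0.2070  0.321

ΣzᵢKᵢ = 2.6691; Σzᵢ/Kᵢ = 0.8902.
Since Σzᵢ/Kᵢ < 1 the mixture is above its dew point — single vapor phase.

vapor only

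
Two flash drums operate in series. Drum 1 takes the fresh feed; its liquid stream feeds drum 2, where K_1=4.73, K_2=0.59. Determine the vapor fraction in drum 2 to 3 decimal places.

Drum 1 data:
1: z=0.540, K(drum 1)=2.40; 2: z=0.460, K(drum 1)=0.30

V/F (drum 2) = 0.634

Drum 1:
Rachford–Rice: g(ψ₁) = Σ zᵢ(Kᵢ−1)/(1+ψ₁(Kᵢ−1)) = 0.
Check two-phase: ΣzᵢKᵢ = 1.434 > 1 and Σzᵢ/Kᵢ = 1.758 > 1, so g(0) = 0.434 > 0 and g(1) = -0.758 < 0.
Newton iteration, ψ₁⁰ = 0.37:
  ψ₁ = 0.370: g = 0.0635, g' = -0.870 → ψ₁ = 0.443
Converged at ψ₁ = 0.443.
Drum-1 compositions:
  1: x = 0.333, y = 0.800
  2: x = 0.667, y = 0.200
Drum-2 feed = drum-1 liquid: z₂ = (0.3333, 0.6667).
Drum 2:
Binary case is linear: z₁(K₁−1)(1+ψ₂(K₂−1)) + z₂(K₂−1)(1+ψ₂(K₁−1)) = 0
⇒ ψ₂ = [z₁(K₁−1)+z₂(K₂−1)] / [−(K₁−1)(K₂−1)] = 0.9700/1.5293 = 0.634
  1: x = 0.099, y = 0.468
  2: x = 0.901, y = 0.532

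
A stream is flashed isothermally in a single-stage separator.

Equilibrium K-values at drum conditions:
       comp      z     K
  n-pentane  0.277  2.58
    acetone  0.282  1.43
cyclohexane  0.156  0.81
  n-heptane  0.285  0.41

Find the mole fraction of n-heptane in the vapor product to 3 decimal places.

y_n-heptane = 0.191

Let ψ = V/F and solve Σ zᵢ(Kᵢ−1)/(1+ψ(Kᵢ−1)) = 0.
g(0) = ΣzᵢKᵢ − 1 = 0.361 and g(1) = 1 − Σzᵢ/Kᵢ = -0.192, so a root lies in (0, 1).
Newton iteration, ψ⁰ = 0.5:
  ψ = 0.500: g = 0.0730, g' = -0.458 → ψ = 0.660
  ψ = 0.660: g = -0.0004, g' = -0.471 → ψ = 0.659
Converged at ψ = 0.659.
Compositions from xᵢ = zᵢ/(1+ψ(Kᵢ−1)), yᵢ = Kᵢxᵢ:
  n-pentane: x = 0.136, y = 0.350
  acetone: x = 0.220, y = 0.314
  cyclohexane: x = 0.178, y = 0.144
  n-heptane: x = 0.466, y = 0.191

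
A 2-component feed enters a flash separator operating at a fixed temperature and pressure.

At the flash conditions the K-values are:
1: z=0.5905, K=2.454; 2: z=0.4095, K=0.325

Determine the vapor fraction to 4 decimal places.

Rachford–Rice: g(ψ) = Σ zᵢ(Kᵢ−1)/(1+ψ(Kᵢ−1)) = 0.
g(0) = ΣzᵢKᵢ − 1 = 0.5822 and g(1) = 1 − Σzᵢ/Kᵢ = -0.5006, so a root lies in (0, 1).
Binary case is linear: z₁(K₁−1)(1+ψ(K₂−1)) + z₂(K₂−1)(1+ψ(K₁−1)) = 0
⇒ ψ = [z₁(K₁−1)+z₂(K₂−1)] / [−(K₁−1)(K₂−1)] = 0.58217/0.98145 = 0.5932

ψ = 0.5932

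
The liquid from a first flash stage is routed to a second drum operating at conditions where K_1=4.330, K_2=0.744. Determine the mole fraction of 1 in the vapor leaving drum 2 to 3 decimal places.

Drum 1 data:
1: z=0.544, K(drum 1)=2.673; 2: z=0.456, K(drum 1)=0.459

y_1 (drum 2) = 0.309

Drum 1:
Rachford–Rice: g(ψ₁) = Σ zᵢ(Kᵢ−1)/(1+ψ₁(Kᵢ−1)) = 0.
Check two-phase: ΣzᵢKᵢ = 1.663 > 1 and Σzᵢ/Kᵢ = 1.197 > 1, so g(0) = 0.663 > 0 and g(1) = -0.197 < 0.
Newton–Raphson from ψ₁ = 0.5:
  ψ₁ = 0.500: g = 0.1574, g' = -0.702 → ψ₁ = 0.724
  ψ₁ = 0.724: g = 0.0060, g' = -0.672 → ψ₁ = 0.733
Converged at ψ₁ = 0.733.
Drum-1 compositions:
  1: x = 0.244, y = 0.653
  2: x = 0.756, y = 0.347
Drum-2 feed = drum-1 liquid: z₂ = (0.2444, 0.7556).
Drum 2:
Let ψ₂ = V/F and solve Σ zᵢ(Kᵢ−1)/(1+ψ₂(Kᵢ−1)) = 0.
Check two-phase: ΣzᵢKᵢ = 1.620 > 1 and Σzᵢ/Kᵢ = 1.072 > 1, so g(0) = 0.620 > 0 and g(1) = -0.072 < 0.
Binary case is linear: z₁(K₁−1)(1+ψ₂(K₂−1)) + z₂(K₂−1)(1+ψ₂(K₁−1)) = 0
⇒ ψ₂ = [z₁(K₁−1)+z₂(K₂−1)] / [−(K₁−1)(K₂−1)] = 0.6203/0.8525 = 0.728
  1: x = 0.071, y = 0.309
  2: x = 0.929, y = 0.691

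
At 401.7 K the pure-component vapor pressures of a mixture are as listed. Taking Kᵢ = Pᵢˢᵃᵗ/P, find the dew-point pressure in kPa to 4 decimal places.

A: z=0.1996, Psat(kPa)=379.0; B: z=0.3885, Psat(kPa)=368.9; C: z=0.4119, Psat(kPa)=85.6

Pdew = 156.4530 kPa

At the dew point ψ → 1, so Σzᵢ/Kᵢ = 1 with Kᵢ = Pᵢˢᵃᵗ/P ⇒ 1/P = Σzᵢ/Pᵢˢᵃᵗ.
1/P = 0.1996/379.0 + 0.3885/368.9 + 0.4119/85.6 = 0.0063917 ⇒ P = 156.4530 kPa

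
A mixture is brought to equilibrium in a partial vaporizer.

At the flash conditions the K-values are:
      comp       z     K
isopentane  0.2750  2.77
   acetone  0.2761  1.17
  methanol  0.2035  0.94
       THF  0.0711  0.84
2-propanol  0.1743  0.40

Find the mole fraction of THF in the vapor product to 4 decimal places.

Rachford–Rice: g(V/F) = Σ zᵢ(Kᵢ−1)/(1+V/F(Kᵢ−1)) = 0.
Feasibility: ΣzᵢKᵢ = 1.4055, Σzᵢ/Kᵢ = 1.0721 — both > 1, two phases present.
Newton–Raphson from V/F = 0.5:
  V/F = 0.5000: g = 0.12713, g' = -0.3802 → V/F = 0.8343
  V/F = 0.8343: g = 0.00223, g' = -0.4014 → V/F = 0.8399
Converged at V/F = 0.8399.
Compositions from xᵢ = zᵢ/(1+V/F(Kᵢ−1)), yᵢ = Kᵢxᵢ:
  isopentane: x = 0.1106, y = 0.3063
  acetone: x = 0.2416, y = 0.2827
  methanol: x = 0.2143, y = 0.2014
  THF: x = 0.0821, y = 0.0690
  2-propanol: x = 0.3514, y = 0.1405

y_THF = 0.0690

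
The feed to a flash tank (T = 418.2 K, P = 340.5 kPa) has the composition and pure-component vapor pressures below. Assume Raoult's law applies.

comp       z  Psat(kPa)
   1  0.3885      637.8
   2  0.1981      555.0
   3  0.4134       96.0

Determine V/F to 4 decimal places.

V/F = 0.2922

Raoult's law: Kᵢ = Pᵢˢᵃᵗ/P = Pᵢˢᵃᵗ/340.5.
  K_1 = 637.8/340.5 = 1.873128, K_2 = 555.0/340.5 = 1.629956, K_3 = 96.0/340.5 = 0.281938
Rachford–Rice: g(V/F) = Σ zᵢ(Kᵢ−1)/(1+V/F(Kᵢ−1)) = 0.
Feasibility: ΣzᵢKᵢ = 1.1672, Σzᵢ/Kᵢ = 1.7952 — both > 1, two phases present.
Newton–Raphson from V/F = 0.5:
  V/F = 0.5000: g = -0.13209, g' = -0.7078 → V/F = 0.3134
  V/F = 0.3134: g = -0.01248, g' = -0.5923 → V/F = 0.2923
  V/F = 0.2923: g = -0.00007, g' = -0.5855 → V/F = 0.2922
Converged at V/F = 0.2922.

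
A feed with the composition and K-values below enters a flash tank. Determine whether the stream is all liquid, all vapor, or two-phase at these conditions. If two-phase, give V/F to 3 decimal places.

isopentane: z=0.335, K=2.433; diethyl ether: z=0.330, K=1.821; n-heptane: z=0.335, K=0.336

two-phase, V/F = 0.695

ΣzᵢKᵢ = 1.529; Σzᵢ/Kᵢ = 1.316.
Both exceed 1, so a two-phase solution exists.
Material balance + equilibrium reduce to Σ zᵢ(Kᵢ−1)/(1+ψ(Kᵢ−1)) = 0.
Newton iteration, ψ⁰ = 0.5:
  ψ = 0.500: g = 0.1388, g' = -0.676 → ψ = 0.705
  ψ = 0.705: g = -0.0079, g' = -0.782 → ψ = 0.695
Converged at ψ = 0.695.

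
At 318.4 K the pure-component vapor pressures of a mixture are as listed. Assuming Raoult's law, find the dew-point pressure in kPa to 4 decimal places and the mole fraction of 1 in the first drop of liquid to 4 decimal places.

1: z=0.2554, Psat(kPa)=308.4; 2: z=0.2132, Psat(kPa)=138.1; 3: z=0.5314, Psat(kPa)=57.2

At the dew point ψ → 1, so Σzᵢ/Kᵢ = 1 with Kᵢ = Pᵢˢᵃᵗ/P ⇒ 1/P = Σzᵢ/Pᵢˢᵃᵗ.
1/P = 0.2554/308.4 + 0.2132/138.1 + 0.5314/57.2 = 0.0116622 ⇒ P = 85.7474 kPa
xᵢ = zᵢP/Pᵢˢᵃᵗ ⇒ x_1 = 0.2554·85.7474/308.4 = 0.0710

Pdew = 85.7474 kPa, x_1 = 0.0710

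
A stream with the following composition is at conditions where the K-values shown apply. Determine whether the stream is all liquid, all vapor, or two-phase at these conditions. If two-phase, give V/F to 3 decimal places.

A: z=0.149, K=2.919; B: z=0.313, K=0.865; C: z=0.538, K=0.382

all liquid

ΣzᵢKᵢ = 0.911; Σzᵢ/Kᵢ = 1.821.
Since ΣzᵢKᵢ < 1 the mixture is below its bubble point — single liquid phase.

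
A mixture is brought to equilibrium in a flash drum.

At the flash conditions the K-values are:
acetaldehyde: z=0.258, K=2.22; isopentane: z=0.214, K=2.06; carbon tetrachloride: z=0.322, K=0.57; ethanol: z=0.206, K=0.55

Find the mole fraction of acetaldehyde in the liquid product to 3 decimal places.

x_acetaldehyde = 0.147

Material balance + equilibrium reduce to Σ zᵢ(Kᵢ−1)/(1+ψ(Kᵢ−1)) = 0.
g(0) = ΣzᵢKᵢ − 1 = 0.310 and g(1) = 1 − Σzᵢ/Kᵢ = -0.160, so a root lies in (0, 1).
Newton–Raphson from ψ = 0.58:
  ψ = 0.580: g = 0.0149, g' = -0.406 → ψ = 0.617
Converged at ψ = 0.617.
Compositions from xᵢ = zᵢ/(1+ψ(Kᵢ−1)), yᵢ = Kᵢxᵢ:
  acetaldehyde: x = 0.147, y = 0.327
  isopentane: x = 0.129, y = 0.267
  carbon tetrachloride: x = 0.438, y = 0.250
  ethanol: x = 0.285, y = 0.157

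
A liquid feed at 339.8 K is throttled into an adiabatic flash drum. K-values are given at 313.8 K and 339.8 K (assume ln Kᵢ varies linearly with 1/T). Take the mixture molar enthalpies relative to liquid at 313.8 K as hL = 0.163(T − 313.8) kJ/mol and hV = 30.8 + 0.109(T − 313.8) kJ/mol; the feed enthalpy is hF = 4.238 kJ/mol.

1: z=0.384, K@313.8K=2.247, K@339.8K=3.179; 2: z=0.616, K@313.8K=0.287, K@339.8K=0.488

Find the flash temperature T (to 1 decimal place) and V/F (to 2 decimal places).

T = 318.0 K, V/F = 0.12

Adiabatic flash: solve Rachford–Rice at each trial T, then check hF = ψ·hV(T) + (1−ψ)·hL(T).
  T = 313.8 K: K = (2.247, 0.287), RR gives ψ = 0.045, H_out = 1.373 kJ/mol
  T = 339.8 K: K = (3.179, 0.488), RR gives ψ = 0.467, H_out = 17.975 kJ/mol
  T = 326.8 K: K = (2.691, 0.378), RR gives ψ = 0.253, H_out = 9.744 kJ/mol
  T = 320.3 K: K = (2.464, 0.330), RR gives ψ = 0.153, H_out = 5.706 kJ/mol
  T = 317.1 K: K = (2.356, 0.308), RR gives ψ = 0.101, H_out = 3.627 kJ/mol
  T = 318.7 K: K = (2.409, 0.319), RR gives ψ = 0.127, H_out = 4.677 kJ/mol
Linear interpolation between T = 317.1 (H_out = 3.627) and T = 318.7 (H_out = 4.677) on hF = 4.238 gives T ≈ 318.0 K, at which ψ = 0.12.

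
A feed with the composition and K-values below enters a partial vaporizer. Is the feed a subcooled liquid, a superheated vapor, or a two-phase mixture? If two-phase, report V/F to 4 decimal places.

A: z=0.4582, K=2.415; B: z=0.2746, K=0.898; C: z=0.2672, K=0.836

ΣzᵢKᵢ = 1.5765; Σzᵢ/Kᵢ = 0.8151.
Since Σzᵢ/Kᵢ < 1 the mixture is above its dew point — single vapor phase.

superheated vapor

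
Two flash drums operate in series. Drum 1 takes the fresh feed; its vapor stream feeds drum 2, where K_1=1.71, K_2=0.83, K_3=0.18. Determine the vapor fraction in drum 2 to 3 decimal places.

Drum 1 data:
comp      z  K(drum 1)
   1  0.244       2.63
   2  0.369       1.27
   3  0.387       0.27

Drum 1:
Iterate (Newton) starting at ψ₁ = 0.45:
  ψ₁ = 0.450: g = -0.1024, g' = -0.694 → ψ₁ = 0.302
  ψ₁ = 0.302: g = -0.0041, g' = -0.653 → ψ₁ = 0.296
Converged at ψ₁ = 0.296.
Drum-1 compositions:
  1: x = 0.165, y = 0.433
  2: x = 0.342, y = 0.434
  3: x = 0.494, y = 0.133
Drum-2 feed = drum-1 vapor: z₂ = (0.4328, 0.4339, 0.1333).
Drum 2:
Let ψ₂ = V/F and solve Σ zᵢ(Kᵢ−1)/(1+ψ₂(Kᵢ−1)) = 0.
Check two-phase: ΣzᵢKᵢ = 1.124 > 1 and Σzᵢ/Kᵢ = 1.517 > 1, so g(0) = 0.124 > 0 and g(1) = -0.517 < 0.
Newton–Raphson from ψ₂ = 0.5:
  ψ₂ = 0.500: g = -0.0392, g' = -0.391 → ψ₂ = 0.400
  ψ₂ = 0.400: g = -0.0025, g' = -0.345 → ψ₂ = 0.393
Converged at ψ₂ = 0.393.
  1: x = 0.338, y = 0.579
  2: x = 0.465, y = 0.386
  3: x = 0.197, y = 0.035

V/F (drum 2) = 0.393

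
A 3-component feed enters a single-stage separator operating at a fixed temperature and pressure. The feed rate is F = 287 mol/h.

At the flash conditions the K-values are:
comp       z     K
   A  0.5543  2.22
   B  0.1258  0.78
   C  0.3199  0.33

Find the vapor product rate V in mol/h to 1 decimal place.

V = 172.3 mol/h

Rachford–Rice: g(β) = Σ zᵢ(Kᵢ−1)/(1+β(Kᵢ−1)) = 0.
Feasibility: ΣzᵢKᵢ = 1.4342, Σzᵢ/Kᵢ = 1.3804 — both > 1, two phases present.
Newton iteration, β⁰ = 0.64:
  β = 0.6400: g = -0.02770, g' = -0.7085 → β = 0.6009
  β = 0.6009: g = -0.00048, g' = -0.6851 → β = 0.6002
Converged at β = 0.6002.
Then V = β·F = 0.6002·287 = 172.3 mol/h and L = F − V = 114.7 mol/h.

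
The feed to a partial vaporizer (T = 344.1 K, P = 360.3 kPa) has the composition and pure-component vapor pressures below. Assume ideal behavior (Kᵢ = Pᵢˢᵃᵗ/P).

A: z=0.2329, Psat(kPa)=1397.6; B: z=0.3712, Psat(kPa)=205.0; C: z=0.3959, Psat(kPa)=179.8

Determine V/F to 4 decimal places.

Raoult's law: Kᵢ = Pᵢˢᵃᵗ/P = Pᵢˢᵃᵗ/360.3.
  K_A = 1397.6/360.3 = 3.878990, K_B = 205.0/360.3 = 0.568970, K_C = 179.8/360.3 = 0.499029
Material balance + equilibrium reduce to Σ zᵢ(Kᵢ−1)/(1+V/F(Kᵢ−1)) = 0.
Check two-phase: ΣzᵢKᵢ = 1.3122 > 1 and Σzᵢ/Kᵢ = 1.5058 > 1, so g(0) = 0.3122 > 0 and g(1) = -0.5058 < 0.
Iterate (Newton) starting at V/F = 0.46:
  V/F = 0.4600: g = -0.16882, g' = -0.6324 → V/F = 0.1930
  V/F = 0.1930: g = 0.03689, g' = -1.0014 → V/F = 0.2299
  V/F = 0.2299: g = 0.00173, g' = -0.9109 → V/F = 0.2318
Converged at V/F = 0.2318.

V/F = 0.2318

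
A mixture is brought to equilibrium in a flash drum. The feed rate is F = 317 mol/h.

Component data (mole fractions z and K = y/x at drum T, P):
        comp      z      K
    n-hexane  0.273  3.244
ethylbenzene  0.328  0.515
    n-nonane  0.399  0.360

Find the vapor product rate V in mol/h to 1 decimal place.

Let ψ = V/F and solve Σ zᵢ(Kᵢ−1)/(1+ψ(Kᵢ−1)) = 0.
g(0) = ΣzᵢKᵢ − 1 = 0.198 and g(1) = 1 − Σzᵢ/Kᵢ = -0.829, so a root lies in (0, 1).
Newton iteration, ψ⁰ = 0.4:
  ψ = 0.400: g = -0.2178, g' = -0.796 → ψ = 0.126
  ψ = 0.126: g = 0.0300, g' = -1.115 → ψ = 0.153
  ψ = 0.153: g = 0.0009, g' = -1.052 → ψ = 0.154
Converged at ψ = 0.154.
Then V = ψ·F = 0.1541·317 = 48.8 mol/h and L = F − V = 268.2 mol/h.

V = 48.8 mol/h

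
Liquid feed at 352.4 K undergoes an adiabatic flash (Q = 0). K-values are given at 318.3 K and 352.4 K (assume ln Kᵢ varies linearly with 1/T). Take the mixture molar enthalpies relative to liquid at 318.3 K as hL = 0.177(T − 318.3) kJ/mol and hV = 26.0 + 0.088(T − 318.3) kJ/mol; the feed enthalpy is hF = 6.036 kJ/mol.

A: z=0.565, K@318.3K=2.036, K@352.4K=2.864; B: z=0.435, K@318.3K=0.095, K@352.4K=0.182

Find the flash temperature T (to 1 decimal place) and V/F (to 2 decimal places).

T = 320.0 K, V/F = 0.22

Adiabatic flash: solve Rachford–Rice at each trial T, then check hF = ψ·hV(T) + (1−ψ)·hL(T).
  T = 318.3 K: K = (2.036, 0.095), RR gives ψ = 0.204, H_out = 5.315 kJ/mol
  T = 352.4 K: K = (2.864, 0.182), RR gives ψ = 0.457, H_out = 16.539 kJ/mol
  T = 335.4 K: K = (2.437, 0.134), RR gives ψ = 0.350, H_out = 11.584 kJ/mol
  T = 326.9 K: K = (2.234, 0.113), RR gives ψ = 0.285, H_out = 8.707 kJ/mol
  T = 322.6 K: K = (2.134, 0.104), RR gives ψ = 0.247, H_out = 7.086 kJ/mol
  T = 320.5 K: K = (2.086, 0.099), RR gives ψ = 0.227, H_out = 6.242 kJ/mol
Linear interpolation between T = 318.3 (H_out = 5.315) and T = 320.5 (H_out = 6.242) on hF = 6.036 gives T ≈ 320.0 K, at which ψ = 0.22.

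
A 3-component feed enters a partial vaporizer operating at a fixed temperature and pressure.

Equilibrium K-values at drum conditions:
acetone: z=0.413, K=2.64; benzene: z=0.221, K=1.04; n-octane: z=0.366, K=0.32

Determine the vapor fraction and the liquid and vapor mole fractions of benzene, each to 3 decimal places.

Material balance + equilibrium reduce to Σ zᵢ(Kᵢ−1)/(1+ψ(Kᵢ−1)) = 0.
Feasibility: ΣzᵢKᵢ = 1.437, Σzᵢ/Kᵢ = 1.513 — both > 1, two phases present.
Newton iteration, ψ⁰ = 0.52:
  ψ = 0.520: g = -0.0108, g' = -0.729 → ψ = 0.505
Converged at ψ = 0.505.
Compositions from xᵢ = zᵢ/(1+ψ(Kᵢ−1)), yᵢ = Kᵢxᵢ:
  acetone: x = 0.226, y = 0.596
  benzene: x = 0.217, y = 0.225
  n-octane: x = 0.558, y = 0.178

ψ = 0.505, x_benzene = 0.217, y_benzene = 0.225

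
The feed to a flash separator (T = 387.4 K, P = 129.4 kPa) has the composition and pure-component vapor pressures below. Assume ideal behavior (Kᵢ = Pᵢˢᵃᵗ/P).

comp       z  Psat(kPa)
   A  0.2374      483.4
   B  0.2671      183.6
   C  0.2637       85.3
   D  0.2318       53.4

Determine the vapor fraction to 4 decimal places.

ψ = 0.6232

Raoult's law: Kᵢ = Pᵢˢᵃᵗ/P = Pᵢˢᵃᵗ/129.4.
  K_A = 483.4/129.4 = 3.735703, K_B = 183.6/129.4 = 1.418856, K_C = 85.3/129.4 = 0.659196, K_D = 53.4/129.4 = 0.412674
Iterate (Newton) starting at ψ = 0.39:
  ψ = 0.3900: g = 0.13014, g' = -0.6258 → ψ = 0.5980
  ψ = 0.5980: g = 0.01315, g' = -0.5240 → ψ = 0.6231
  ψ = 0.6231: g = 0.00005, g' = -0.5206 → ψ = 0.6232
Converged at ψ = 0.6232.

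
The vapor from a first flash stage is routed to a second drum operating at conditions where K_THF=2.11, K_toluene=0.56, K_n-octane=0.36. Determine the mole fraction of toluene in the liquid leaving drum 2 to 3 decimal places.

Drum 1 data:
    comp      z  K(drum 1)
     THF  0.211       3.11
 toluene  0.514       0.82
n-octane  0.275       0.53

Drum 1:
Material balance + equilibrium reduce to Σ zᵢ(Kᵢ−1)/(1+ψ₁(Kᵢ−1)) = 0.
Feasibility: ΣzᵢKᵢ = 1.223, Σzᵢ/Kᵢ = 1.214 — both > 1, two phases present.
Newton iteration, ψ₁⁰ = 0.65:
  ψ₁ = 0.650: g = -0.1032, g' = -0.314 → ψ₁ = 0.322
  ψ₁ = 0.322: g = 0.0147, g' = -0.436 → ψ₁ = 0.355
  ψ₁ = 0.355: g = 0.0004, g' = -0.413 → ψ₁ = 0.356
Converged at ψ₁ = 0.356.
Drum-1 compositions:
  THF: x = 0.120, y = 0.375
  toluene: x = 0.549, y = 0.450
  n-octane: x = 0.330, y = 0.175
Drum-2 feed = drum-1 vapor: z₂ = (0.3746, 0.4504, 0.1751).
Drum 2:
Newton iteration, ψ₂⁰ = 0.5:
  ψ₂ = 0.500: g = -0.1515, g' = -0.489 → ψ₂ = 0.190
  ψ₂ = 0.190: g = -0.0007, g' = -0.511 → ψ₂ = 0.189
Converged at ψ₂ = 0.189.
  THF: x = 0.310, y = 0.653
  toluene: x = 0.491, y = 0.275
  n-octane: x = 0.199, y = 0.072

x_toluene (drum 2) = 0.491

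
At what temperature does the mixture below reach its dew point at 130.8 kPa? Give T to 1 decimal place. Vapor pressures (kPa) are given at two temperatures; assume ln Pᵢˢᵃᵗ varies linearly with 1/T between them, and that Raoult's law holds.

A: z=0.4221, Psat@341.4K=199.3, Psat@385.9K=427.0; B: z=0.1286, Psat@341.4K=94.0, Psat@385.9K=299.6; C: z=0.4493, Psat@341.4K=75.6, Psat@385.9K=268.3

Dew-point temperature: Σzᵢ·P/Pᵢˢᵃᵗ(T) = 1. Interpolate ln Pᵢˢᵃᵗ = aᵢ + bᵢ/T.
  T = 341.4 K: ΣzᵢP/Pᵢˢᵃᵗ = 1.2333
  T = 385.9 K: ΣzᵢP/Pᵢˢᵃᵗ = 0.4045
  T = 363.6 K: ΣzᵢP/Pᵢˢᵃᵗ = 0.6794
  T = 352.5 K: ΣzᵢP/Pᵢˢᵃᵗ = 0.9054
  T = 346.9 K: ΣzᵢP/Pᵢˢᵃᵗ = 1.0552
  T = 349.7 K: ΣzᵢP/Pᵢˢᵃᵗ = 0.9767
  T = 348.3 K: ΣzᵢP/Pᵢˢᵃᵗ = 1.0150
Interpolating between 348.3 K and 349.7 K gives T ≈ 348.8 K.

T = 348.8 K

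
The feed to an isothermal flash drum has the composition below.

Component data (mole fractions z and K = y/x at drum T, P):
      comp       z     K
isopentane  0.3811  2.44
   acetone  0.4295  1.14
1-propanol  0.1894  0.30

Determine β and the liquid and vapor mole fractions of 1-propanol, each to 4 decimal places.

β = 0.8117, x_1-propanol = 0.4386, y_1-propanol = 0.1316

Material balance + equilibrium reduce to Σ zᵢ(Kᵢ−1)/(1+β(Kᵢ−1)) = 0.
Check two-phase: ΣzᵢKᵢ = 1.4763 > 1 and Σzᵢ/Kᵢ = 1.1643 > 1, so g(0) = 0.4763 > 0 and g(1) = -0.1643 < 0.
Iterate (Newton) starting at β = 0.5:
  β = 0.5000: g = 0.17129, g' = -0.4941 → β = 0.8466
  β = 0.8466: g = -0.02442, g' = -0.7265 → β = 0.8130
  β = 0.8130: g = -0.00091, g' = -0.6744 → β = 0.8117
Converged at β = 0.8117.
Compositions from xᵢ = zᵢ/(1+β(Kᵢ−1)), yᵢ = Kᵢxᵢ:
  isopentane: x = 0.1757, y = 0.4287
  acetone: x = 0.3857, y = 0.4397
  1-propanol: x = 0.4386, y = 0.1316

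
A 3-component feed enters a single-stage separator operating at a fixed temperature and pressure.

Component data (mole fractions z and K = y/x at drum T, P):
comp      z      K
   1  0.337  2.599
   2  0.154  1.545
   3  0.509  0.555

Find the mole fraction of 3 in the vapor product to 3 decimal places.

Let ψ = V/F and solve Σ zᵢ(Kᵢ−1)/(1+ψ(Kᵢ−1)) = 0.
Feasibility: ΣzᵢKᵢ = 1.396, Σzᵢ/Kᵢ = 1.146 — both > 1, two phases present.
Newton–Raphson from ψ = 0.5:
  ψ = 0.500: g = 0.0741, g' = -0.461 → ψ = 0.661
  ψ = 0.661: g = 0.0029, g' = -0.431 → ψ = 0.667
Converged at ψ = 0.667.
Compositions from xᵢ = zᵢ/(1+ψ(Kᵢ−1)), yᵢ = Kᵢxᵢ:
  1: x = 0.163, y = 0.424
  2: x = 0.113, y = 0.174
  3: x = 0.724, y = 0.402

y_3 = 0.402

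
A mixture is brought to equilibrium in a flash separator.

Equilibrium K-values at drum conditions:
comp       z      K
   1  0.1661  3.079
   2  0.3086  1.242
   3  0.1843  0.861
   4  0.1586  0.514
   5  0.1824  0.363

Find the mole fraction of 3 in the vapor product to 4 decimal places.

y_3 = 0.1668

Rachford–Rice: g(β) = Σ zᵢ(Kᵢ−1)/(1+β(Kᵢ−1)) = 0.
Check two-phase: ΣzᵢKᵢ = 1.2011 > 1 and Σzᵢ/Kᵢ = 1.3275 > 1, so g(0) = 0.2011 > 0 and g(1) = -0.3275 < 0.
Newton iteration, β⁰ = 0.59:
  β = 0.5900: g = -0.10168, g' = -0.4265 → β = 0.3516
  β = 0.3516: g = -0.00129, g' = -0.4363 → β = 0.3486
Converged at β = 0.3486.
Compositions from xᵢ = zᵢ/(1+β(Kᵢ−1)), yᵢ = Kᵢxᵢ:
  1: x = 0.0963, y = 0.2965
  2: x = 0.2846, y = 0.3535
  3: x = 0.1937, y = 0.1668
  4: x = 0.1910, y = 0.0981
  5: x = 0.2345, y = 0.0851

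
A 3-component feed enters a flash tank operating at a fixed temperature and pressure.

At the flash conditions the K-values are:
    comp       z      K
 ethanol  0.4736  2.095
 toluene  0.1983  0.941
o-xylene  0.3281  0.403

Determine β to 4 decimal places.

β = 0.5911

Material balance + equilibrium reduce to Σ zᵢ(Kᵢ−1)/(1+β(Kᵢ−1)) = 0.
Check two-phase: ΣzᵢKᵢ = 1.3110 > 1 and Σzᵢ/Kᵢ = 1.2509 > 1, so g(0) = 0.3110 > 0 and g(1) = -0.2509 < 0.
Newton–Raphson from β = 0.41:
  β = 0.4100: g = 0.08656, g' = -0.4762 → β = 0.5918
  β = 0.5918: g = -0.00032, g' = -0.4894 → β = 0.5911
Converged at β = 0.5911.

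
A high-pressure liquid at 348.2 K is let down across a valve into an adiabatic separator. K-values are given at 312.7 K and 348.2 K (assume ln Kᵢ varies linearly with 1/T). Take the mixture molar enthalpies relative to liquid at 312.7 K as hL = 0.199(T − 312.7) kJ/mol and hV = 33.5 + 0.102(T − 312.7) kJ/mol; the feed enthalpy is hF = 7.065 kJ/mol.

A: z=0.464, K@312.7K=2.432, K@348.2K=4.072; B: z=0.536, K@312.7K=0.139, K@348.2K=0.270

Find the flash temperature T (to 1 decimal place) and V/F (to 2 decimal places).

Adiabatic flash: solve Rachford–Rice at each trial T, then check hF = ψ·hV(T) + (1−ψ)·hL(T).
  T = 312.7 K: K = (2.432, 0.139), RR gives ψ = 0.165, H_out = 5.514 kJ/mol
  T = 348.2 K: K = (4.072, 0.270), RR gives ψ = 0.461, H_out = 20.925 kJ/mol
  T = 330.4 K: K = (3.188, 0.197), RR gives ψ = 0.333, H_out = 14.104 kJ/mol
  T = 321.5 K: K = (2.793, 0.166), RR gives ψ = 0.257, H_out = 10.157 kJ/mol
  T = 317.1 K: K = (2.609, 0.152), RR gives ψ = 0.214, H_out = 7.956 kJ/mol
  T = 314.9 K: K = (2.519, 0.145), RR gives ψ = 0.190, H_out = 6.770 kJ/mol
Linear interpolation between T = 314.9 (H_out = 6.770) and T = 317.1 (H_out = 7.956) on hF = 7.065 gives T ≈ 315.4 K, at which ψ = 0.20.

T = 315.4 K, V/F = 0.20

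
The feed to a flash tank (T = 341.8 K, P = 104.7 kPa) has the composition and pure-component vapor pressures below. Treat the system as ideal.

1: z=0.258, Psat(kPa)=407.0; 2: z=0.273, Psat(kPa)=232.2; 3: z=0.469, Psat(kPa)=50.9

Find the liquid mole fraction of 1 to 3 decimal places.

x_1 = 0.080

Raoult's law: Kᵢ = Pᵢˢᵃᵗ/P = Pᵢˢᵃᵗ/104.7.
  K_1 = 407.0/104.7 = 3.88730, K_2 = 232.2/104.7 = 2.21777, K_3 = 50.9/104.7 = 0.48615
Let β = V/F and solve Σ zᵢ(Kᵢ−1)/(1+β(Kᵢ−1)) = 0.
Feasibility: ΣzᵢKᵢ = 1.836, Σzᵢ/Kᵢ = 1.154 — both > 1, two phases present.
Newton iteration, β⁰ = 0.53:
  β = 0.530: g = 0.1653, g' = -0.719 → β = 0.760
  β = 0.760: g = 0.0106, g' = -0.653 → β = 0.776
Converged at β = 0.776.
Compositions from xᵢ = zᵢ/(1+β(Kᵢ−1)), yᵢ = Kᵢxᵢ:
  1: x = 0.080, y = 0.310
  2: x = 0.140, y = 0.311
  3: x = 0.780, y = 0.379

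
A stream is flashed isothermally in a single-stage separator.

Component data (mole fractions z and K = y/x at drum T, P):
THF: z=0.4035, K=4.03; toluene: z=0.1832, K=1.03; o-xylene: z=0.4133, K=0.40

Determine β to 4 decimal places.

β = 0.6629

Newton iteration, β⁰ = 0.47:
  β = 0.4700: g = 0.16440, g' = -0.9192 → β = 0.6489
  β = 0.6489: g = 0.01153, g' = -0.8202 → β = 0.6629
Converged at β = 0.6629.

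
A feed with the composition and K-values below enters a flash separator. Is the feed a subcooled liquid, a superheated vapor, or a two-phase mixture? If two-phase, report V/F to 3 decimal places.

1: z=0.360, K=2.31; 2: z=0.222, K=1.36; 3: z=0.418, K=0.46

two-phase, V/F = 0.591

ΣzᵢKᵢ = 1.326; Σzᵢ/Kᵢ = 1.228.
Both exceed 1, so a two-phase solution exists.
Material balance + equilibrium reduce to Σ zᵢ(Kᵢ−1)/(1+ψ(Kᵢ−1)) = 0.
Iterate (Newton) starting at ψ = 0.43:
  ψ = 0.430: g = 0.0769, g' = -0.481 → ψ = 0.590
  ψ = 0.590: g = 0.0008, g' = -0.479 → ψ = 0.591
Converged at ψ = 0.591.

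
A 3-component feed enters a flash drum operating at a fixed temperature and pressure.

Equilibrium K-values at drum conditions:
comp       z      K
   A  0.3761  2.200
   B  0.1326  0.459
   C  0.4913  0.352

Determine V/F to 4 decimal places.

V/F = 0.0814

Rachford–Rice: g(V/F) = Σ zᵢ(Kᵢ−1)/(1+V/F(Kᵢ−1)) = 0.
Feasibility: ΣzᵢKᵢ = 1.0612, Σzᵢ/Kᵢ = 1.8556 — both > 1, two phases present.
Newton iteration, V/F⁰ = 0.69:
  V/F = 0.6900: g = -0.44340, g' = -0.9358 → V/F = 0.2162
  V/F = 0.2162: g = -0.09310, g' = -0.6702 → V/F = 0.0773
  V/F = 0.0773: g = 0.00302, g' = -0.7245 → V/F = 0.0814
Converged at V/F = 0.0814.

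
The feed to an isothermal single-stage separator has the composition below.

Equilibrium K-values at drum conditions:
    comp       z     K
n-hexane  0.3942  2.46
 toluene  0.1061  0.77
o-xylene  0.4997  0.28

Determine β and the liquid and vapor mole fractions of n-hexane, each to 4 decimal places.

β = 0.1995, x_n-hexane = 0.3053, y_n-hexane = 0.7510

Material balance + equilibrium reduce to Σ zᵢ(Kᵢ−1)/(1+β(Kᵢ−1)) = 0.
Feasibility: ΣzᵢKᵢ = 1.1913, Σzᵢ/Kᵢ = 2.0827 — both > 1, two phases present.
Newton iteration, β⁰ = 0.62:
  β = 0.6200: g = -0.37628, g' = -1.0844 → β = 0.2730
  β = 0.2730: g = -0.06233, g' = -0.8373 → β = 0.1986
  β = 0.1986: g = 0.00082, g' = -0.8639 → β = 0.1995
Converged at β = 0.1995.
Compositions from xᵢ = zᵢ/(1+β(Kᵢ−1)), yᵢ = Kᵢxᵢ:
  n-hexane: x = 0.3053, y = 0.7510
  toluene: x = 0.1112, y = 0.0856
  o-xylene: x = 0.5835, y = 0.1634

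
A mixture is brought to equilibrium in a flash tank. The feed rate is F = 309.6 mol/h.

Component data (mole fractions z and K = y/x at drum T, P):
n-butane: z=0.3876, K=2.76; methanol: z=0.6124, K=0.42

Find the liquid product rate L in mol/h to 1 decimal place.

L = 210.4 mol/h

Material balance + equilibrium reduce to Σ zᵢ(Kᵢ−1)/(1+V/F(Kᵢ−1)) = 0.
Check two-phase: ΣzᵢKᵢ = 1.3270 > 1 and Σzᵢ/Kᵢ = 1.5985 > 1, so g(0) = 0.3270 > 0 and g(1) = -0.5985 < 0.
Binary case is linear: z₁(K₁−1)(1+V/F(K₂−1)) + z₂(K₂−1)(1+V/F(K₁−1)) = 0
⇒ V/F = [z₁(K₁−1)+z₂(K₂−1)] / [−(K₁−1)(K₂−1)] = 0.32698/1.02080 = 0.3203
Then V = V/F·F = 0.3203·309.6 = 99.2 mol/h and L = F − V = 210.4 mol/h.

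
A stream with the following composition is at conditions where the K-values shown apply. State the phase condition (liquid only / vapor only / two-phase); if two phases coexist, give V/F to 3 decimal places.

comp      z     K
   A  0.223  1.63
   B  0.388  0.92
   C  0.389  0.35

liquid only

ΣzᵢKᵢ = 0.857; Σzᵢ/Kᵢ = 1.670.
Since ΣzᵢKᵢ < 1 the mixture is below its bubble point — single liquid phase.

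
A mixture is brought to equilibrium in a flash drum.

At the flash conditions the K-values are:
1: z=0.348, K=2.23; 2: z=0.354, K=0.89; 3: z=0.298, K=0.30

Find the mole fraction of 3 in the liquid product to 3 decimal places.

Material balance + equilibrium reduce to Σ zᵢ(Kᵢ−1)/(1+ψ(Kᵢ−1)) = 0.
g(0) = ΣzᵢKᵢ − 1 = 0.180 and g(1) = 1 − Σzᵢ/Kᵢ = -0.547, so a root lies in (0, 1).
Newton–Raphson from ψ = 0.44:
  ψ = 0.440: g = -0.0646, g' = -0.531 → ψ = 0.318
  ψ = 0.318: g = -0.0012, g' = -0.518 → ψ = 0.316
Converged at ψ = 0.316.
Compositions from xᵢ = zᵢ/(1+ψ(Kᵢ−1)), yᵢ = Kᵢxᵢ:
  1: x = 0.251, y = 0.559
  2: x = 0.367, y = 0.326
  3: x = 0.383, y = 0.115

x_3 = 0.383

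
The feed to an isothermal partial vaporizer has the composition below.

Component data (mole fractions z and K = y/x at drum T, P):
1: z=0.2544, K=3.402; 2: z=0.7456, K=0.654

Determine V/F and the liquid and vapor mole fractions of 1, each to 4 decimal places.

Rachford–Rice: g(V/F) = Σ zᵢ(Kᵢ−1)/(1+V/F(Kᵢ−1)) = 0.
g(0) = ΣzᵢKᵢ − 1 = 0.3531 and g(1) = 1 − Σzᵢ/Kᵢ = -0.2148, so a root lies in (0, 1).
Newton–Raphson from V/F = 0.44:
  V/F = 0.4400: g = -0.00722, g' = -0.4711 → V/F = 0.4247
  V/F = 0.4247: g = 0.00009, g' = -0.4823 → V/F = 0.4249
Converged at V/F = 0.4249.
Compositions from xᵢ = zᵢ/(1+V/F(Kᵢ−1)), yᵢ = Kᵢxᵢ:
  1: x = 0.1259, y = 0.4283
  2: x = 0.8741, y = 0.5717

V/F = 0.4249, x_1 = 0.1259, y_1 = 0.4283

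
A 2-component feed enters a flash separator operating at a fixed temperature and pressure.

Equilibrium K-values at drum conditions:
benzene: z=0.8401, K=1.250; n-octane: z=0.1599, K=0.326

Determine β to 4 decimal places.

β = 0.6068

Let β = V/F and solve Σ zᵢ(Kᵢ−1)/(1+β(Kᵢ−1)) = 0.
Check two-phase: ΣzᵢKᵢ = 1.1023 > 1 and Σzᵢ/Kᵢ = 1.1626 > 1, so g(0) = 0.1023 > 0 and g(1) = -0.1626 < 0.
Newton iteration, β⁰ = 0.62:
  β = 0.6200: g = -0.00330, g' = -0.2537 → β = 0.6070
  β = 0.6070: g = -0.00004, g' = -0.2476 → β = 0.6068
Converged at β = 0.6068.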